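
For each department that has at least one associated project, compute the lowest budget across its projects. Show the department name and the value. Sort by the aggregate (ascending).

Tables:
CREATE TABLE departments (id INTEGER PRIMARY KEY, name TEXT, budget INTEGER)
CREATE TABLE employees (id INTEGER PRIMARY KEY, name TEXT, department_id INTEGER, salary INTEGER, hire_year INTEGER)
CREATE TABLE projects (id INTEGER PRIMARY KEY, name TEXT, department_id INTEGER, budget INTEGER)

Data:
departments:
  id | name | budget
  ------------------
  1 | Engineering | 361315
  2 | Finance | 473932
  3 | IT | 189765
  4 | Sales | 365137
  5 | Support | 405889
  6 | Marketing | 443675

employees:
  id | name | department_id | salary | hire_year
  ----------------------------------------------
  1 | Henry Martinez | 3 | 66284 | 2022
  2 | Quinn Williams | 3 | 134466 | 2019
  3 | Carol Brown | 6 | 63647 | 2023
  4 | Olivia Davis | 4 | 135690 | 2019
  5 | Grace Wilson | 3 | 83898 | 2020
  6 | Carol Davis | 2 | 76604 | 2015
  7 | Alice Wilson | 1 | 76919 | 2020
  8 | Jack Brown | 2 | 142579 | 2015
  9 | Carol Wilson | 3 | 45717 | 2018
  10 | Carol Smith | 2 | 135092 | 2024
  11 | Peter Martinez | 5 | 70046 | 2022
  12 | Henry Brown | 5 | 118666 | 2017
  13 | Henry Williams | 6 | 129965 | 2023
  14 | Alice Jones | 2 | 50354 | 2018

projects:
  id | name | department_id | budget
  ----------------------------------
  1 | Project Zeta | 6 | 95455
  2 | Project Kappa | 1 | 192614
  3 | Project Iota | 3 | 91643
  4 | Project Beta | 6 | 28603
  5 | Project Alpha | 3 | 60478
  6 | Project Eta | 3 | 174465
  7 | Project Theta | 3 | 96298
SELECT p.name, MIN(c.budget) AS min_budget FROM projects c JOIN departments p ON c.department_id = p.id GROUP BY p.id, p.name ORDER BY min_budget ASC

Execution result:
name | min_budget
Marketing | 28603
IT | 60478
Engineering | 192614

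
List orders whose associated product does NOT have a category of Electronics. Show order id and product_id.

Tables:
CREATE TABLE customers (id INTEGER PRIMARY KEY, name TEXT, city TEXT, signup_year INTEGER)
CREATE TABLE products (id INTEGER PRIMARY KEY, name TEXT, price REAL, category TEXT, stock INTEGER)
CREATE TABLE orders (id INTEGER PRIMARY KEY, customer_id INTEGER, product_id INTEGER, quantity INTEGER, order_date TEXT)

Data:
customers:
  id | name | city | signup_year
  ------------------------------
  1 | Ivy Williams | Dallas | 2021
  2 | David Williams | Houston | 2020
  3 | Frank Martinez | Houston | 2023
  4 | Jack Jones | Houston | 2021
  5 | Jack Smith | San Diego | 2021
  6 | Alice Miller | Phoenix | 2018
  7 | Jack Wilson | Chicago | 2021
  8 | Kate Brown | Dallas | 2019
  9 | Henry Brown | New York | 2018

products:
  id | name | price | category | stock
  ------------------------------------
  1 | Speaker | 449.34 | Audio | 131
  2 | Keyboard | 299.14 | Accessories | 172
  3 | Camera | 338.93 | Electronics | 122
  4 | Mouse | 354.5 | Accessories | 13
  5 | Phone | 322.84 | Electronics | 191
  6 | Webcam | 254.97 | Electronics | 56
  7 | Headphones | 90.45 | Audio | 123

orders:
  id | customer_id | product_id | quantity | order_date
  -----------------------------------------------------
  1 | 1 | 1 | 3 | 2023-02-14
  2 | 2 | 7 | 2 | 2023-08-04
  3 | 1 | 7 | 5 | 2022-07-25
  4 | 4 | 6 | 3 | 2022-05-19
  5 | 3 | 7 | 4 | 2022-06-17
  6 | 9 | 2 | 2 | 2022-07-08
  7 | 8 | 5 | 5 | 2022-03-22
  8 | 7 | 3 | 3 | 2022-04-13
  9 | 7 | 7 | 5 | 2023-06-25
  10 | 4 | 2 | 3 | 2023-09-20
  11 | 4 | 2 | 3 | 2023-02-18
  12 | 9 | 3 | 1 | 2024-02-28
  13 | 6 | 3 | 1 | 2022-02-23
SELECT id, product_id FROM orders WHERE product_id NOT IN (SELECT id FROM products WHERE category = 'Electronics')

Execution result:
id | product_id
1 | 1
2 | 7
3 | 7
5 | 7
6 | 2
9 | 7
10 | 2
11 | 2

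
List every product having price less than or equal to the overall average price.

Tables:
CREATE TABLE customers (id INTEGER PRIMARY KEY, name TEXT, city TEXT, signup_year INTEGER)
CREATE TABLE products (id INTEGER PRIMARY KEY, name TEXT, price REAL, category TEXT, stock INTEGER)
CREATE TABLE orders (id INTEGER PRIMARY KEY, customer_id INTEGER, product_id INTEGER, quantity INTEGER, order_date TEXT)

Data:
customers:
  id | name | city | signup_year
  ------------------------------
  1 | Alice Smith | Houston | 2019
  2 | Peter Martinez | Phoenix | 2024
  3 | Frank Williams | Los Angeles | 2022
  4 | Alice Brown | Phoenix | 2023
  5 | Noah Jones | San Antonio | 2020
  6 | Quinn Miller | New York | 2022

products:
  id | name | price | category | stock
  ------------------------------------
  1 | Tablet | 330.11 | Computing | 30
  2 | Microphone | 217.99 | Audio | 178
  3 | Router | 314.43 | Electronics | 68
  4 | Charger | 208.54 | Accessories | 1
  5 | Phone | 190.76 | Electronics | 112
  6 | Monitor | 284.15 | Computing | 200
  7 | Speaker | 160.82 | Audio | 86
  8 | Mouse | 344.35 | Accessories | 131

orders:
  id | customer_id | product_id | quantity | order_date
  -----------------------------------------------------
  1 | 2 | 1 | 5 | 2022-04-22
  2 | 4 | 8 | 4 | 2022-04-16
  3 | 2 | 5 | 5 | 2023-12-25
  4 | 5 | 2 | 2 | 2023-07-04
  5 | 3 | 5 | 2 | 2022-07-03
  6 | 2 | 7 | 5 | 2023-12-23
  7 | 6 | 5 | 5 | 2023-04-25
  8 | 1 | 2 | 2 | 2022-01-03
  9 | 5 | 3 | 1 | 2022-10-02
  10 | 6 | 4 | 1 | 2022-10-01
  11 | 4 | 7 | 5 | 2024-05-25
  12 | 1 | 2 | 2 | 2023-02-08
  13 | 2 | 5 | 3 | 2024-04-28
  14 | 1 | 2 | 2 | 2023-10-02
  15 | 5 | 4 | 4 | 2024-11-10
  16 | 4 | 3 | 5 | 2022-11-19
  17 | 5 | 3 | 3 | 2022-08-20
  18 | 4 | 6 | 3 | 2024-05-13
SELECT name, price FROM products WHERE price <= (SELECT AVG(price) FROM products)

Execution result:
name | price
Microphone | 217.99
Charger | 208.54
Phone | 190.76
Speaker | 160.82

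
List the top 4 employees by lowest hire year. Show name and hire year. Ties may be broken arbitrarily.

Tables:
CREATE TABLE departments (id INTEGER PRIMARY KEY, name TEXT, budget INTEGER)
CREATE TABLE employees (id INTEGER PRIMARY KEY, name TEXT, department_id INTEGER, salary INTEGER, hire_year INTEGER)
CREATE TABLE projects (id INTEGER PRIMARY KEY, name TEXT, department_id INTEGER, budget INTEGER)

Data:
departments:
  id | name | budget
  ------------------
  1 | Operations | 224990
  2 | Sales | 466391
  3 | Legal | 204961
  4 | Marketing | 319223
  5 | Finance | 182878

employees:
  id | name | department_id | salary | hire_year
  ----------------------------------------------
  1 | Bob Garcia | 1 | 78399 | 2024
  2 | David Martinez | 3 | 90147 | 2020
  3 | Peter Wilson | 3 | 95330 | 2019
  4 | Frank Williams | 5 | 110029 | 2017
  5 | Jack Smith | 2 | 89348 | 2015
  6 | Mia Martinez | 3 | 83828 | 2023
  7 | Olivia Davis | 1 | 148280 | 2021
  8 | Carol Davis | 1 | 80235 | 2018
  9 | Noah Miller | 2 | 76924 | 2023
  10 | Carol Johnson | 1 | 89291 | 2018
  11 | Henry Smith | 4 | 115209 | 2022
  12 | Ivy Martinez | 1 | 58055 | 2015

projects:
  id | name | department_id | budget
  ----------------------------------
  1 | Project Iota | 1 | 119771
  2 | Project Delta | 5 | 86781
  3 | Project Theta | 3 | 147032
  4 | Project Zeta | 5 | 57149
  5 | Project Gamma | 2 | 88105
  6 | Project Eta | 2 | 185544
SELECT name, hire_year FROM employees ORDER BY hire_year ASC LIMIT 4

Execution result:
name | hire_year
Jack Smith | 2015
Ivy Martinez | 2015
Frank Williams | 2017
Carol Davis | 2018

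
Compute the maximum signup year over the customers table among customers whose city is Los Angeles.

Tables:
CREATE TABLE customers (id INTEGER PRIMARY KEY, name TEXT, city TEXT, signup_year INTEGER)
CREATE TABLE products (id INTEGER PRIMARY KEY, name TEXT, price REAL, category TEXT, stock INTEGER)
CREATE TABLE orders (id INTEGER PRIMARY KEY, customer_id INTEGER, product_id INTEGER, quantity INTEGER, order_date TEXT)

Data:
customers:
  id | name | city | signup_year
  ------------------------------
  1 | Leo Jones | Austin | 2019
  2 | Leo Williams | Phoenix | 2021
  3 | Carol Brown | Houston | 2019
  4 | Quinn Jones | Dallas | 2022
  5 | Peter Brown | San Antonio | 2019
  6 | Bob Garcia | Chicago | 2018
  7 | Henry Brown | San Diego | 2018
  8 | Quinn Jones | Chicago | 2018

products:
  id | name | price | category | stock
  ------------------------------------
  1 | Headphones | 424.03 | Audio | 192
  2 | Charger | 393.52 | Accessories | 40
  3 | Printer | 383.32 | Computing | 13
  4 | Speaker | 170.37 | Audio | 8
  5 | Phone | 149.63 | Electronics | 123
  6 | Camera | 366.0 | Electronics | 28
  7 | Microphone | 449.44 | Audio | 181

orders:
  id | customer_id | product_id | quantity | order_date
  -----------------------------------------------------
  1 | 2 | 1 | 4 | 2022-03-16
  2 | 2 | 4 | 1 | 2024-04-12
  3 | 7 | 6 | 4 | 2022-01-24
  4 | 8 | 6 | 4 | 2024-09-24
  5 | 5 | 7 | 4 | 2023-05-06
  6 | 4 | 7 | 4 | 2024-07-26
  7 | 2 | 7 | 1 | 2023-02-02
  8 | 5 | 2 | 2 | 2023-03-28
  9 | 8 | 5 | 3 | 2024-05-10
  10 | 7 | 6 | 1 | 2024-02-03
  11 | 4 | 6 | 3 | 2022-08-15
SELECT MAX(signup_year) FROM customers WHERE city = 'Los Angeles'

Execution result:
NULL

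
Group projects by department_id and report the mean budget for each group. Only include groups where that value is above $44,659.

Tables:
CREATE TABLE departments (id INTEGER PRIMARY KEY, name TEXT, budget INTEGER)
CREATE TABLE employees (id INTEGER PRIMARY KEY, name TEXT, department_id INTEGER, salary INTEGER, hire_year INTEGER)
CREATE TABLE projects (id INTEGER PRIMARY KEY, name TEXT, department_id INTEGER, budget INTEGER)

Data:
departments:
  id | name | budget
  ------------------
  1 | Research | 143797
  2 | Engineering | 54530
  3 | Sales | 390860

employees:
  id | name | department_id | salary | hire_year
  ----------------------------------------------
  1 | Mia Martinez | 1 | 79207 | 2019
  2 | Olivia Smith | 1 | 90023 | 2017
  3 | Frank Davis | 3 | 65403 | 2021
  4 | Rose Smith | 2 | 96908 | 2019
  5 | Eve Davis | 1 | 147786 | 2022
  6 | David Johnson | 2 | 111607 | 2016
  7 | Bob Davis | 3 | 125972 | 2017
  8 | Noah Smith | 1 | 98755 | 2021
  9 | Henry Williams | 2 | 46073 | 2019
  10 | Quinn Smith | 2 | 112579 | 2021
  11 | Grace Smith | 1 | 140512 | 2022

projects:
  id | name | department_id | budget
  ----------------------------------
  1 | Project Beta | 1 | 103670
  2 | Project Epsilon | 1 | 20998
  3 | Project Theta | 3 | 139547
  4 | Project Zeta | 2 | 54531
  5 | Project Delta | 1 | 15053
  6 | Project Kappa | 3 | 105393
SELECT department_id, AVG(budget) AS avg_budget FROM projects GROUP BY department_id HAVING AVG(budget) > 44659

Execution result:
department_id | avg_budget
1 | 46573.67
2 | 54531.00
3 | 122470.00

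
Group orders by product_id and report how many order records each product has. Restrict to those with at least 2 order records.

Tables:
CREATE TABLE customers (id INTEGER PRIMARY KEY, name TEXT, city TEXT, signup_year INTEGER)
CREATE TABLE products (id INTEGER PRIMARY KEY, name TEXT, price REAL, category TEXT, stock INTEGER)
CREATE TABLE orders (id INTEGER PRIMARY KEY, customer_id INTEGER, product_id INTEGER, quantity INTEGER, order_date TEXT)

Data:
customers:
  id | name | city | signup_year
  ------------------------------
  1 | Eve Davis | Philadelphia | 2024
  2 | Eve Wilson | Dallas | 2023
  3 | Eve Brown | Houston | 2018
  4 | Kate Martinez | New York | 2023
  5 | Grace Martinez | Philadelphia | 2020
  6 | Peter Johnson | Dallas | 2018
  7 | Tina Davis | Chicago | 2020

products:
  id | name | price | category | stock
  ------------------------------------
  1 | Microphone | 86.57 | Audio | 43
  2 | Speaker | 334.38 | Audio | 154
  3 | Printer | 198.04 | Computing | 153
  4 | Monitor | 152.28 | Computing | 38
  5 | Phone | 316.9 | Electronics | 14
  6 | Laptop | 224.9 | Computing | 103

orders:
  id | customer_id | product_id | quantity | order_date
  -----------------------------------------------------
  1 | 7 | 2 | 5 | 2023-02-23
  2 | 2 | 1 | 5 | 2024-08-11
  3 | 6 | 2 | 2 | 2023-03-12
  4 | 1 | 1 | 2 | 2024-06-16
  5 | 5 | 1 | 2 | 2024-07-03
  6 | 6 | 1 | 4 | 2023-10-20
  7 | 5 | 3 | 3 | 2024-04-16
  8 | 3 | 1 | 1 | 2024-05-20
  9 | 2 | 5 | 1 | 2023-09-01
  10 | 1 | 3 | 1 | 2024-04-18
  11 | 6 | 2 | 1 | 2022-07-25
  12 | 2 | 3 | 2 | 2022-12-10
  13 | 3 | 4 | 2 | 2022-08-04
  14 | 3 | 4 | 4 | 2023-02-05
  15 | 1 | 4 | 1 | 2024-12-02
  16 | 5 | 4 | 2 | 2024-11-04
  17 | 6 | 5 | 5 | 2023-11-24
SELECT product_id, COUNT(*) AS order_count FROM orders GROUP BY product_id HAVING COUNT(*) >= 2

Execution result:
product_id | order_count
1 | 5
2 | 3
3 | 3
4 | 4
5 | 2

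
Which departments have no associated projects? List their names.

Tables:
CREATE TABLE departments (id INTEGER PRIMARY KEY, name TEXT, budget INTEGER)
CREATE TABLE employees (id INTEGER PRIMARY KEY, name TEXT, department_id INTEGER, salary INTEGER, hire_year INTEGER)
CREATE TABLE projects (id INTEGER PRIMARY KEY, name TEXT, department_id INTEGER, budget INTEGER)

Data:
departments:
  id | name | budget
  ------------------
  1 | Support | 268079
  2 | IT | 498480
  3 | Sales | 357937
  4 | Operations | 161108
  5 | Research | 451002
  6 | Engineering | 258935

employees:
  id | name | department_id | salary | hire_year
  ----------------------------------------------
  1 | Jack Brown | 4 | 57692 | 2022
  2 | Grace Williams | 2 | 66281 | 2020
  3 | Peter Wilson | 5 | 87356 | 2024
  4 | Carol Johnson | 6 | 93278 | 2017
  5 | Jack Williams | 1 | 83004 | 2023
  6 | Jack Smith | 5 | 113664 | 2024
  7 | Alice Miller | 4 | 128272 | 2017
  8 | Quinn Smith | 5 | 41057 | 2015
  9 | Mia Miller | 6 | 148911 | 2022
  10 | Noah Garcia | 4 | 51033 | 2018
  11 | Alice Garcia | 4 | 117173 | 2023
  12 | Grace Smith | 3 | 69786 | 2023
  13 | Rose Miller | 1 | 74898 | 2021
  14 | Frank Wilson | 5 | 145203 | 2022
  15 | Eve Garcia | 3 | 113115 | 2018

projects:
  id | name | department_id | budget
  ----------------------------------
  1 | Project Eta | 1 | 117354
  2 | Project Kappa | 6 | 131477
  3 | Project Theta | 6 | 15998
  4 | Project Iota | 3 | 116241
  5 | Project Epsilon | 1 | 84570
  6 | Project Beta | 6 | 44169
SELECT p.name FROM departments p LEFT JOIN projects c ON c.department_id = p.id WHERE c.id IS NULL

Execution result:
name
IT
Operations
Research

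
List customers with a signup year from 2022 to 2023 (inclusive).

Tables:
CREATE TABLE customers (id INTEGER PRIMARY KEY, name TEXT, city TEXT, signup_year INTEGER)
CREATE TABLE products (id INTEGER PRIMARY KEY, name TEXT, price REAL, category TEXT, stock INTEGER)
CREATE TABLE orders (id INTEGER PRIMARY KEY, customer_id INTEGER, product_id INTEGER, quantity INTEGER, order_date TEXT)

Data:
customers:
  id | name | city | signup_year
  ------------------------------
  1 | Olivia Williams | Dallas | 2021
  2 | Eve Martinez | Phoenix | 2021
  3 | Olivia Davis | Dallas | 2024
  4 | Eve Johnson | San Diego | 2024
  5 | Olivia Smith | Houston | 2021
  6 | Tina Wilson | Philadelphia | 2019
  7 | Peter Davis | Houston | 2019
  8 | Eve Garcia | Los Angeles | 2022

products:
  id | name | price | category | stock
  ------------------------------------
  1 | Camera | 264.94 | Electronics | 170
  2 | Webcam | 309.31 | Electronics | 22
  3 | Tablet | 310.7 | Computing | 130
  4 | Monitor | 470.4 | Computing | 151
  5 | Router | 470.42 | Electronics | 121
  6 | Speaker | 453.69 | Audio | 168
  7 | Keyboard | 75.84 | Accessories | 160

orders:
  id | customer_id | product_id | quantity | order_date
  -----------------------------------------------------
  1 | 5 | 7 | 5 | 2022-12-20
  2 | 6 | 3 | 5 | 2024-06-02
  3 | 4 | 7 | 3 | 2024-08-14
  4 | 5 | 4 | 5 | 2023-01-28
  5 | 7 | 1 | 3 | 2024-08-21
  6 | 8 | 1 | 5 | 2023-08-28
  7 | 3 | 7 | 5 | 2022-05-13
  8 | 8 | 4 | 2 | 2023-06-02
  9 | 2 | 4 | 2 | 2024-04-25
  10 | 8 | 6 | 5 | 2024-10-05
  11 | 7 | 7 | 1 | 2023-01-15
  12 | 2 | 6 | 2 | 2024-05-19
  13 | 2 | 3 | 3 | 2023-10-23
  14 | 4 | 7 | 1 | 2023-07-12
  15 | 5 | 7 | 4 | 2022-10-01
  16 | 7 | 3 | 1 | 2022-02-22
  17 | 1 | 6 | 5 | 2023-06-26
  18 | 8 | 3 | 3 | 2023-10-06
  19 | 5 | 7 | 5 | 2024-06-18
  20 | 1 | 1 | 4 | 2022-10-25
SELECT name, signup_year FROM customers WHERE signup_year BETWEEN 2022 AND 2023

Execution result:
name | signup_year
Eve Garcia | 2022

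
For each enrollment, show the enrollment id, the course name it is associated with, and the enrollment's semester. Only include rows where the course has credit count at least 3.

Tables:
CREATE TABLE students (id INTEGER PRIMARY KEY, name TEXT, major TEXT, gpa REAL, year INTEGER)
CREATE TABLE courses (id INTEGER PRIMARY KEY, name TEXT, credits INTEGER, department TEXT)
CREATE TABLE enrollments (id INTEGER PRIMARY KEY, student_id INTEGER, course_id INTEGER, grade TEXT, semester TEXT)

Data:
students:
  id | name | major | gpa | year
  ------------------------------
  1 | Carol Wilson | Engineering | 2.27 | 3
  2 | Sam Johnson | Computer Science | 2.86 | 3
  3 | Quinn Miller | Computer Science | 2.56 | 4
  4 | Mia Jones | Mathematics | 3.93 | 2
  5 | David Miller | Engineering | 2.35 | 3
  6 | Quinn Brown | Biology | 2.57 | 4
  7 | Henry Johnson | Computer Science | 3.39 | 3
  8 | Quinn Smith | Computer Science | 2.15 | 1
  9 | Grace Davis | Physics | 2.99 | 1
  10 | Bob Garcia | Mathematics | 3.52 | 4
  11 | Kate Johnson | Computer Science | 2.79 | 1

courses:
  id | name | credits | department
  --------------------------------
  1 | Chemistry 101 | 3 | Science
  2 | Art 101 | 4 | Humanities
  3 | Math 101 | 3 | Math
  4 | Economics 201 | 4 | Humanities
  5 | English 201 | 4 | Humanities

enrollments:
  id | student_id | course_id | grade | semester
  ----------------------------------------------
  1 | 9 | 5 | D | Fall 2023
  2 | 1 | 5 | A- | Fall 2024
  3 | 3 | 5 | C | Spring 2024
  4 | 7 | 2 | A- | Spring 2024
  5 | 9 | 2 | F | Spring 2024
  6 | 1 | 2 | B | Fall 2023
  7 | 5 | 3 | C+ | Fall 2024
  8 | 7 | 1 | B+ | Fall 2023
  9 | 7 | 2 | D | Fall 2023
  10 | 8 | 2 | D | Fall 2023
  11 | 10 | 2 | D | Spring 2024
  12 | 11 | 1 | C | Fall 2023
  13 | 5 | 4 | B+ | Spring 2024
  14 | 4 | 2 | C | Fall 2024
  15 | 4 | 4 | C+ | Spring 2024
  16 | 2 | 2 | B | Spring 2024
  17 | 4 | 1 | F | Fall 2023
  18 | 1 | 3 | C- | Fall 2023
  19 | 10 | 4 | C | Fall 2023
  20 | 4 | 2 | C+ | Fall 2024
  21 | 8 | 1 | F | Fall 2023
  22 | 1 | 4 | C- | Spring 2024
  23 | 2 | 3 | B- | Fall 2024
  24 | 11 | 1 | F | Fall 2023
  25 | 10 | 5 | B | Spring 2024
SELECT c.id, p.name AS course, c.semester FROM enrollments c JOIN courses p ON c.course_id = p.id WHERE p.credits >= 3

Execution result:
id | course | semester
1 | English 201 | Fall 2023
2 | English 201 | Fall 2024
3 | English 201 | Spring 2024
4 | Art 101 | Spring 2024
5 | Art 101 | Spring 2024
6 | Art 101 | Fall 2023
7 | Math 101 | Fall 2024
8 | Chemistry 101 | Fall 2023
9 | Art 101 | Fall 2023
10 | Art 101 | Fall 2023
11 | Art 101 | Spring 2024
12 | Chemistry 101 | Fall 2023
13 | Economics 201 | Spring 2024
14 | Art 101 | Fall 2024
15 | Economics 201 | Spring 2024
16 | Art 101 | Spring 2024
17 | Chemistry 101 | Fall 2023
18 | Math 101 | Fall 2023
19 | Economics 201 | Fall 2023
20 | Art 101 | Fall 2024
21 | Chemistry 101 | Fall 2023
22 | Economics 201 | Spring 2024
23 | Math 101 | Fall 2024
24 | Chemistry 101 | Fall 2023
25 | English 201 | Spring 2024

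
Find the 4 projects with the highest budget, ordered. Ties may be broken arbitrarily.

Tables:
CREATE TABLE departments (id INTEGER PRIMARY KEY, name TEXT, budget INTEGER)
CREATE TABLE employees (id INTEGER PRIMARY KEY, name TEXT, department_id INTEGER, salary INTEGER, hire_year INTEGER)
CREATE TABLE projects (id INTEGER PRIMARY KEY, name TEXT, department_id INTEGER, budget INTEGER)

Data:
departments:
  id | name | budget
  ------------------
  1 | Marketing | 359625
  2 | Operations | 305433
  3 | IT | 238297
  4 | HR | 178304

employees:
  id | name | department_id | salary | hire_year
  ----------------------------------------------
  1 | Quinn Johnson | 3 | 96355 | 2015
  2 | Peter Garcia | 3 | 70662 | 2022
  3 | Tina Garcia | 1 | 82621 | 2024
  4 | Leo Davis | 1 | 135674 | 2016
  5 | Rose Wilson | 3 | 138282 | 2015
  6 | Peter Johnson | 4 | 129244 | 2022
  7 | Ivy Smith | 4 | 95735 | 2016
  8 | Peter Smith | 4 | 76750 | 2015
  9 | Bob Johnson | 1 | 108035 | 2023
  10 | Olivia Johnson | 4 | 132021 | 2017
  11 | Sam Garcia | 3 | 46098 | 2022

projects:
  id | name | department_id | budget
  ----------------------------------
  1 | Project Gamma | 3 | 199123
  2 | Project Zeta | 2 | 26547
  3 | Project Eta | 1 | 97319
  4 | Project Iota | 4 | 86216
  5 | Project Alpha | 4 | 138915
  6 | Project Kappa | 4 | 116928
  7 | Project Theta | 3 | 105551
SELECT name, budget FROM projects ORDER BY budget DESC LIMIT 4

Execution result:
name | budget
Project Gamma | 199123
Project Alpha | 138915
Project Kappa | 116928
Project Theta | 105551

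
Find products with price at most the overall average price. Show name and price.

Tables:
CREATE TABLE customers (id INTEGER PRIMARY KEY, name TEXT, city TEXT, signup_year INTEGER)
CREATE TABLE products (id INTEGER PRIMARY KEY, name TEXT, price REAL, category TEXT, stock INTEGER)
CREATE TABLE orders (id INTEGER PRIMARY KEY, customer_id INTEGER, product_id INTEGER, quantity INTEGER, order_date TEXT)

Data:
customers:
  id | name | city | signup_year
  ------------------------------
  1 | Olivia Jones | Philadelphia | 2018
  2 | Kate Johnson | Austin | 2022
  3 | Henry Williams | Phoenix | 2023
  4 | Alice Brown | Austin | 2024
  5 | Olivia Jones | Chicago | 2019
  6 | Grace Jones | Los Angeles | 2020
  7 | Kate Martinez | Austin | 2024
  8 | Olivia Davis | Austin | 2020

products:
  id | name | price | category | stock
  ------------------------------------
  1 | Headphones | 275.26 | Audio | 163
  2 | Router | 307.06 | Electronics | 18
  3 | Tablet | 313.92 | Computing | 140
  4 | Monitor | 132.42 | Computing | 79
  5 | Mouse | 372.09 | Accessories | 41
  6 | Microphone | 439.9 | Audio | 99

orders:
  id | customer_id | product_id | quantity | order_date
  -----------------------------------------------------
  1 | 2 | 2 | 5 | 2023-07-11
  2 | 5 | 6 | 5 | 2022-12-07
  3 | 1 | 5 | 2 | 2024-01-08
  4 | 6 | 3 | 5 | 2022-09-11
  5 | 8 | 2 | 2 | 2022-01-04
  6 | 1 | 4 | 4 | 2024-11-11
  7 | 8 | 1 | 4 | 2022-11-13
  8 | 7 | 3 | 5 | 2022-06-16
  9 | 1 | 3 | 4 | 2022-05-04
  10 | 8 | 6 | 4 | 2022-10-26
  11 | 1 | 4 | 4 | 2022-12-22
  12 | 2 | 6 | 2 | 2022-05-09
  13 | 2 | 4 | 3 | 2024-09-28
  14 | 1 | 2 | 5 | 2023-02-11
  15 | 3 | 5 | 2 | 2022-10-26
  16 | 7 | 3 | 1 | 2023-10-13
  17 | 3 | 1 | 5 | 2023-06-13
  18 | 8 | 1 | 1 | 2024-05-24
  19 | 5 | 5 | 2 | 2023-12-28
SELECT name, price FROM products WHERE price <= (SELECT AVG(price) FROM products)

Execution result:
name | price
Headphones | 275.26
Monitor | 132.42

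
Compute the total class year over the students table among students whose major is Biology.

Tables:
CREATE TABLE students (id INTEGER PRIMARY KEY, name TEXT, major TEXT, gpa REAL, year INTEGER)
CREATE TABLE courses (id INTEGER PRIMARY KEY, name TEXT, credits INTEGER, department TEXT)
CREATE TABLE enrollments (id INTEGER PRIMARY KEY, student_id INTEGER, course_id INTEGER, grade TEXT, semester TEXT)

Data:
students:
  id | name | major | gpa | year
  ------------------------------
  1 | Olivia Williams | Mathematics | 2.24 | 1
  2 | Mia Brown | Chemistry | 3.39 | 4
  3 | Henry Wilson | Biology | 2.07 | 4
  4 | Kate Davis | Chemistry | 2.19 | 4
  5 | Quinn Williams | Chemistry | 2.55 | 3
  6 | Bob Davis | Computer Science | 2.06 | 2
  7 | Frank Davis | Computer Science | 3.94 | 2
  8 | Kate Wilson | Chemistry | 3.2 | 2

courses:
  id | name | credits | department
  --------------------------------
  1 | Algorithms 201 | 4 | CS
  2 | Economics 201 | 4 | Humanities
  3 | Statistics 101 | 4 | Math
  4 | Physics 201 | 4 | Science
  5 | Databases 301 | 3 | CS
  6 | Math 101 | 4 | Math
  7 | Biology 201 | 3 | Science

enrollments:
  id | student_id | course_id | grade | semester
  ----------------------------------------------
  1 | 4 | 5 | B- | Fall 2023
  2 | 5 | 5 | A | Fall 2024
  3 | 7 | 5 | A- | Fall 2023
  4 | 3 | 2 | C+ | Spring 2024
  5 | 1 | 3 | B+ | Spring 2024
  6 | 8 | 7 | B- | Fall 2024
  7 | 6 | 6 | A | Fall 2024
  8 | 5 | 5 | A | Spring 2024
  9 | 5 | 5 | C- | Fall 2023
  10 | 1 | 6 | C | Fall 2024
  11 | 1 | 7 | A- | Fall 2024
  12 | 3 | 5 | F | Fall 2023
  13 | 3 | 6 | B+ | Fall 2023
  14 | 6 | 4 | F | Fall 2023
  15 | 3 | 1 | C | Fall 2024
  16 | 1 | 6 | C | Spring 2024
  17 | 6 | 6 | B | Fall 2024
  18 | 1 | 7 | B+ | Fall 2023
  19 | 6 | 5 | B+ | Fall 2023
SELECT SUM(year) FROM students WHERE major = 'Biology'

Execution result:
4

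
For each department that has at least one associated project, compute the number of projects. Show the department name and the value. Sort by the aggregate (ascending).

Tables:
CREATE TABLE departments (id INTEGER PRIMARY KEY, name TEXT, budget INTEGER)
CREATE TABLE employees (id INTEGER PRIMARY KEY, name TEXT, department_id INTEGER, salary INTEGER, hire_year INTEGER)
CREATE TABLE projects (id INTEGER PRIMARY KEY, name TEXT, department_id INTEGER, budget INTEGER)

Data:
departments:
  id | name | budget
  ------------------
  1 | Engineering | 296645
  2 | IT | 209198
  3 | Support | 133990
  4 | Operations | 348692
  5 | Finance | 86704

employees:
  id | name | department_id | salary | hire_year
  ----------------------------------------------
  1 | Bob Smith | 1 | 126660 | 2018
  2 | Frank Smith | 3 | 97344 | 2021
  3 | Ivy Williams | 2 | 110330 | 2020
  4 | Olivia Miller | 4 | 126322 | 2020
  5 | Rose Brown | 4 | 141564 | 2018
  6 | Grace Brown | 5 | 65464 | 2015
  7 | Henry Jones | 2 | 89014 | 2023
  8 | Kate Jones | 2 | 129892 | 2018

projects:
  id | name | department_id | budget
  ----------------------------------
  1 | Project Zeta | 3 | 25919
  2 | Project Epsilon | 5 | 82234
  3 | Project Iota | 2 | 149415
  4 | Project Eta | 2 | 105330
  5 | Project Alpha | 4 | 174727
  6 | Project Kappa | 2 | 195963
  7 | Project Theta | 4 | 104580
SELECT p.name, COUNT(*) AS n FROM projects c JOIN departments p ON c.department_id = p.id GROUP BY p.id, p.name ORDER BY n ASC

Execution result:
name | n
Support | 1
Finance | 1
Operations | 2
IT | 3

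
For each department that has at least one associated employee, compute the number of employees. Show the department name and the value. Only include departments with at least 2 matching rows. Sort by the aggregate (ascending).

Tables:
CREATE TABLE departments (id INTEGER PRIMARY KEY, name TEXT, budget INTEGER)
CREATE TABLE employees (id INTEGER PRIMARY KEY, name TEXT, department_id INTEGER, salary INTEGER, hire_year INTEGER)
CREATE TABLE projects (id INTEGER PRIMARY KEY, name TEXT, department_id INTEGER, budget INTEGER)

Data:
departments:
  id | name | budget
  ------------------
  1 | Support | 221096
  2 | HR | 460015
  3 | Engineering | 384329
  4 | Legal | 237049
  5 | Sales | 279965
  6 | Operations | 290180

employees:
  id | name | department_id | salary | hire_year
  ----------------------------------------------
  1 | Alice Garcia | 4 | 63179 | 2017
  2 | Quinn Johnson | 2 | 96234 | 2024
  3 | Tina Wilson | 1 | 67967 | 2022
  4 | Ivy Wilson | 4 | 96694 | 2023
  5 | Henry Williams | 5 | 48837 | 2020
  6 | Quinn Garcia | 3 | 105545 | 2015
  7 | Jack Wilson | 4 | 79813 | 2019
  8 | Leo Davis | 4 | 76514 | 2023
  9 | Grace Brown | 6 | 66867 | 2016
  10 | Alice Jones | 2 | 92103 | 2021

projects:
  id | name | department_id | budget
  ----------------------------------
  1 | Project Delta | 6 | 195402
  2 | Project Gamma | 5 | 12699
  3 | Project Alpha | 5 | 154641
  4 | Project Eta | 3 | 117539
SELECT p.name, COUNT(*) AS n FROM employees c JOIN departments p ON c.department_id = p.id GROUP BY p.id, p.name HAVING COUNT(*) >= 2 ORDER BY n ASC

Execution result:
name | n
HR | 2
Legal | 4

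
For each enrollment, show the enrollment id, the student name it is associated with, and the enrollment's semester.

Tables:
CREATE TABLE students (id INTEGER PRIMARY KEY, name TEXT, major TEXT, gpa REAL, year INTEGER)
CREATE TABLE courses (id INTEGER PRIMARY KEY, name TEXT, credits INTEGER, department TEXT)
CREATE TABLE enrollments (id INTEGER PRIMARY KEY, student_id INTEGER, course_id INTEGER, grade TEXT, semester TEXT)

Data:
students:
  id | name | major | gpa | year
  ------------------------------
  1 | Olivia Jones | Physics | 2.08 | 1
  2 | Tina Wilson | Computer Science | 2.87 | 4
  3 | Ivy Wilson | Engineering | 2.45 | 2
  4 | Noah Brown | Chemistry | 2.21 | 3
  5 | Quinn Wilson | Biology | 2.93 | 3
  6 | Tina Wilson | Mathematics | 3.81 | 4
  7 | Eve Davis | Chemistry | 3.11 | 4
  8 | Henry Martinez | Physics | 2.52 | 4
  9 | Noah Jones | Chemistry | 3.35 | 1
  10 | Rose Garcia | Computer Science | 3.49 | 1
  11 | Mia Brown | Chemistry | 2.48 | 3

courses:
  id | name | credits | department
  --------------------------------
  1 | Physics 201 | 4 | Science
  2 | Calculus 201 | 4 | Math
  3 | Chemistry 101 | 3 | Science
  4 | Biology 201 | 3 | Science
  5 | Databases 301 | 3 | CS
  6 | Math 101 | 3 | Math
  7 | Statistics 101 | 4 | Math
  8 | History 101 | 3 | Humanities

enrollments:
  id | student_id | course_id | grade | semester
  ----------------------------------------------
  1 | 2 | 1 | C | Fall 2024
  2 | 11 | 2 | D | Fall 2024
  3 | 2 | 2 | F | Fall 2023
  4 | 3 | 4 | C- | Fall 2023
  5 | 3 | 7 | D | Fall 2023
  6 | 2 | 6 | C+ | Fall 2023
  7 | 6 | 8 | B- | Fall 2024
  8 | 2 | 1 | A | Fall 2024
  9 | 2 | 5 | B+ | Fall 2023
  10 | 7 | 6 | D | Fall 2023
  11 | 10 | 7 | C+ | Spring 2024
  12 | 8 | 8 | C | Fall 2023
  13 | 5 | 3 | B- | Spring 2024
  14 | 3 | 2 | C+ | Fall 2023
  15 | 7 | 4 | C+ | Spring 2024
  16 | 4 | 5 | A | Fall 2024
SELECT c.id, p.name AS student, c.semester FROM enrollments c JOIN students p ON c.student_id = p.id

Execution result:
id | student | semester
1 | Tina Wilson | Fall 2024
2 | Mia Brown | Fall 2024
3 | Tina Wilson | Fall 2023
4 | Ivy Wilson | Fall 2023
5 | Ivy Wilson | Fall 2023
6 | Tina Wilson | Fall 2023
7 | Tina Wilson | Fall 2024
8 | Tina Wilson | Fall 2024
9 | Tina Wilson | Fall 2023
10 | Eve Davis | Fall 2023
11 | Rose Garcia | Spring 2024
12 | Henry Martinez | Fall 2023
13 | Quinn Wilson | Spring 2024
14 | Ivy Wilson | Fall 2023
15 | Eve Davis | Spring 2024
16 | Noah Brown | Fall 2024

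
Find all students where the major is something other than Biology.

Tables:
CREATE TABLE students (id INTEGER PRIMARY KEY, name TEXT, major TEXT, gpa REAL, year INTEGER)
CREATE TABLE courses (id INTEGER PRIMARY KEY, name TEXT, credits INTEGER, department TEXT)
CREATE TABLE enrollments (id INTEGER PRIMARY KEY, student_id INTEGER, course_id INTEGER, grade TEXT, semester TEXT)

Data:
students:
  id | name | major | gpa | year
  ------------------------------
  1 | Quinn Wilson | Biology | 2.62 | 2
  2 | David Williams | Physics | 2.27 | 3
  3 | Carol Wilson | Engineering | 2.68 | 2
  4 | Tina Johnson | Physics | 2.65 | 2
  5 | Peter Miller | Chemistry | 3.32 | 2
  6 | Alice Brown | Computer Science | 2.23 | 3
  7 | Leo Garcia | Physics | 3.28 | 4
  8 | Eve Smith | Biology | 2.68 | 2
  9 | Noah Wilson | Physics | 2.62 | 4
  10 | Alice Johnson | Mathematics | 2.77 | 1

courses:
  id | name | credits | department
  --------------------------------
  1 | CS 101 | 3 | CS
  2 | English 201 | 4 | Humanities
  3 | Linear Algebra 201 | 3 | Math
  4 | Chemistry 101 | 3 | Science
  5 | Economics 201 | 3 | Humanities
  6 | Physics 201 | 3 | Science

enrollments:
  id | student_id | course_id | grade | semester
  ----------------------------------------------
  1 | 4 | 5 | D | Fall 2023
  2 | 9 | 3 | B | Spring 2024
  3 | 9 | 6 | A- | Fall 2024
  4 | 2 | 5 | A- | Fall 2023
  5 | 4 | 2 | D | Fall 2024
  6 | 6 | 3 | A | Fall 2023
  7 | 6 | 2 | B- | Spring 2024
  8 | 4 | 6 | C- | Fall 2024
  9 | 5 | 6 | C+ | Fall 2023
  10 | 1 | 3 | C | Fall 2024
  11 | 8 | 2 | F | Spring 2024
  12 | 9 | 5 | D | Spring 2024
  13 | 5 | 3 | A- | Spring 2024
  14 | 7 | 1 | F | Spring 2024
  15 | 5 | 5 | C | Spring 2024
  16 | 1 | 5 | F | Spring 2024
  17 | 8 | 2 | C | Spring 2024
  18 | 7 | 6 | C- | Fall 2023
SELECT name, major FROM students WHERE major <> 'Biology'

Execution result:
name | major
David Williams | Physics
Carol Wilson | Engineering
Tina Johnson | Physics
Peter Miller | Chemistry
Alice Brown | Computer Science
Leo Garcia | Physics
Noah Wilson | Physics
Alice Johnson | Mathematics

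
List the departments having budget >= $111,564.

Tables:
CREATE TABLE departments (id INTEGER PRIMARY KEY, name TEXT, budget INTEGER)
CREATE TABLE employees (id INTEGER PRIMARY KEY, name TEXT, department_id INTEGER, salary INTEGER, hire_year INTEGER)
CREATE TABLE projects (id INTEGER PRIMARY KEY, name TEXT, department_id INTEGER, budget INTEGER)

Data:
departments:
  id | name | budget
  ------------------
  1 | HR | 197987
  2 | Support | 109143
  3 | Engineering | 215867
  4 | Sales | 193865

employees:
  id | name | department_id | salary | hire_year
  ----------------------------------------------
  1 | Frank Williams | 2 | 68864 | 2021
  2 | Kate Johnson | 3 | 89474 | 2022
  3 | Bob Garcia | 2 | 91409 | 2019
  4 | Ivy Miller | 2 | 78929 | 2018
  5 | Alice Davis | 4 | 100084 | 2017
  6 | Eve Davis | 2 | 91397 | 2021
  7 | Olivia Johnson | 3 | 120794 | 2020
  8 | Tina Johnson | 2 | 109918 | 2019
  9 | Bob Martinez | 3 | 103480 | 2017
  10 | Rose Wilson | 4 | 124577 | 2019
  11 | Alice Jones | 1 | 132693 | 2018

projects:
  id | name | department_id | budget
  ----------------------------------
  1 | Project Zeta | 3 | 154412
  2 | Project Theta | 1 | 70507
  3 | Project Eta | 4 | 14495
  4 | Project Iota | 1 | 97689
SELECT name, budget FROM departments WHERE budget >= 111564

Execution result:
name | budget
HR | 197987
Engineering | 215867
Sales | 193865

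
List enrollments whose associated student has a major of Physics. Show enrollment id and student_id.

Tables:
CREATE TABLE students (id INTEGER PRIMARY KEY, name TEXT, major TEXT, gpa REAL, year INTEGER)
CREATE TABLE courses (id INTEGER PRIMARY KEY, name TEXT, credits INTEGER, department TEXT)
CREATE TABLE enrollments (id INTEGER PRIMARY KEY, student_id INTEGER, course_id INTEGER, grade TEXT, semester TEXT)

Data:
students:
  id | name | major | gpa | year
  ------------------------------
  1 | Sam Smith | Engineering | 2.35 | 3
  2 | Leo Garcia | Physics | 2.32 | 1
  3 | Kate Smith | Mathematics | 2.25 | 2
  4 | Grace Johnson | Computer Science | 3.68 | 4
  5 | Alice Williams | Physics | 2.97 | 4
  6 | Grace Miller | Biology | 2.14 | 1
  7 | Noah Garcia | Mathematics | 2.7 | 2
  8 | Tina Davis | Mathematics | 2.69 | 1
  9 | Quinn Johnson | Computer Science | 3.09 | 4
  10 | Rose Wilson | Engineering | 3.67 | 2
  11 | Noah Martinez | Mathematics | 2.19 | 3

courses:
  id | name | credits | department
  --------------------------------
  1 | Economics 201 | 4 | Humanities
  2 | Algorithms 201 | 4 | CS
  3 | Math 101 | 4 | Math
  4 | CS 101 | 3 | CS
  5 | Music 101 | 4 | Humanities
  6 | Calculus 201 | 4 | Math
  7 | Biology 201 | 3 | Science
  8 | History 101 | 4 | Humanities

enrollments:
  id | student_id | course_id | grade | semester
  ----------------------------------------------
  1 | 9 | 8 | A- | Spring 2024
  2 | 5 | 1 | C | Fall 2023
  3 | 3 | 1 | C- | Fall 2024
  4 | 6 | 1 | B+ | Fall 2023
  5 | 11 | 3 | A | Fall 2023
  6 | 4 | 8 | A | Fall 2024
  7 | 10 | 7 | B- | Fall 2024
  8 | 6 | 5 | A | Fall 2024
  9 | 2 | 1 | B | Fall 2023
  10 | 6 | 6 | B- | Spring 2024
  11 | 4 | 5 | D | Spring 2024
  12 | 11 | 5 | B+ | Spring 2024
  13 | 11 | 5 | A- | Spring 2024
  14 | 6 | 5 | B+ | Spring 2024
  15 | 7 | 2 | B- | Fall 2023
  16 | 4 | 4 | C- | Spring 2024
SELECT id, student_id FROM enrollments WHERE student_id IN (SELECT id FROM students WHERE major = 'Physics')

Execution result:
id | student_id
2 | 5
9 | 2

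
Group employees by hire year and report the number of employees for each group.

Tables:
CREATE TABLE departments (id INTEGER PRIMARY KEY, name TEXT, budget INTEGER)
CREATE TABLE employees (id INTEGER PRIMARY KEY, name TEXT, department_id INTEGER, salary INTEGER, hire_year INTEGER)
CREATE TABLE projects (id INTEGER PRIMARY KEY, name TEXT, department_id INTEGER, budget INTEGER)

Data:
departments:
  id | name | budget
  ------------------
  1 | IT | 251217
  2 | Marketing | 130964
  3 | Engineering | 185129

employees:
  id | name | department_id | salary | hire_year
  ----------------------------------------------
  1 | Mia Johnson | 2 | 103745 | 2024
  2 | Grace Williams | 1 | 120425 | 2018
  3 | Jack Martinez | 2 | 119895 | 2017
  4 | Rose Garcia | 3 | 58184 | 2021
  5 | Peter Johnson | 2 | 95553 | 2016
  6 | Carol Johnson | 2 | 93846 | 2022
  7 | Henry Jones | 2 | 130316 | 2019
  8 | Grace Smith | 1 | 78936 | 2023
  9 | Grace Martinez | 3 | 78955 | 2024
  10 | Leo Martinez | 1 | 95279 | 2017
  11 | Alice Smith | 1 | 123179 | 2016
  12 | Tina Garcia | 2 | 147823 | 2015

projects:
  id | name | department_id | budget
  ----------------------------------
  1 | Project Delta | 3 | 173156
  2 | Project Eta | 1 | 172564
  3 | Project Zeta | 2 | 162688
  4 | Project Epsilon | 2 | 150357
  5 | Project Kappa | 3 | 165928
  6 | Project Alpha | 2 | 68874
SELECT hire_year, COUNT(*) AS n FROM employees GROUP BY hire_year

Execution result:
hire_year | n
2015 | 1
2016 | 2
2017 | 2
2018 | 1
2019 | 1
2021 | 1
2022 | 1
2023 | 1
2024 | 2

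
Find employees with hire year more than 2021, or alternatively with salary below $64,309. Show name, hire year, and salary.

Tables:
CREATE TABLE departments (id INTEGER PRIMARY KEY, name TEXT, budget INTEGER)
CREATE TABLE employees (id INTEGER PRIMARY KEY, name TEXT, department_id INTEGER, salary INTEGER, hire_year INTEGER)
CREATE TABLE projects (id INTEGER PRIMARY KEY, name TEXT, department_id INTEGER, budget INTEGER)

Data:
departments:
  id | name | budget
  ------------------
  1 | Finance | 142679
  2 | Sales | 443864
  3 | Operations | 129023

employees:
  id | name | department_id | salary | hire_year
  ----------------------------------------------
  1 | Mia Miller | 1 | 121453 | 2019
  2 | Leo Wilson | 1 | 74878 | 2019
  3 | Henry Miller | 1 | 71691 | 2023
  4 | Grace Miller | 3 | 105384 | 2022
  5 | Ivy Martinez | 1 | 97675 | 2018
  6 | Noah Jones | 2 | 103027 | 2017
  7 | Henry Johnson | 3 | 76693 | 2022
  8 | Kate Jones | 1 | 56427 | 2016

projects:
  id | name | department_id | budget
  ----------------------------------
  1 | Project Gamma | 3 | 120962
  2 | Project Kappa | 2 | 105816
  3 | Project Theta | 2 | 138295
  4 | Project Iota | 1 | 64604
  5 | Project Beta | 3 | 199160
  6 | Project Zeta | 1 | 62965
SELECT name, hire_year, salary FROM employees WHERE hire_year > 2021 OR salary < 64309

Execution result:
name | hire_year | salary
Henry Miller | 2023 | 71691
Grace Miller | 2022 | 105384
Henry Johnson | 2022 | 76693
Kate Jones | 2016 | 56427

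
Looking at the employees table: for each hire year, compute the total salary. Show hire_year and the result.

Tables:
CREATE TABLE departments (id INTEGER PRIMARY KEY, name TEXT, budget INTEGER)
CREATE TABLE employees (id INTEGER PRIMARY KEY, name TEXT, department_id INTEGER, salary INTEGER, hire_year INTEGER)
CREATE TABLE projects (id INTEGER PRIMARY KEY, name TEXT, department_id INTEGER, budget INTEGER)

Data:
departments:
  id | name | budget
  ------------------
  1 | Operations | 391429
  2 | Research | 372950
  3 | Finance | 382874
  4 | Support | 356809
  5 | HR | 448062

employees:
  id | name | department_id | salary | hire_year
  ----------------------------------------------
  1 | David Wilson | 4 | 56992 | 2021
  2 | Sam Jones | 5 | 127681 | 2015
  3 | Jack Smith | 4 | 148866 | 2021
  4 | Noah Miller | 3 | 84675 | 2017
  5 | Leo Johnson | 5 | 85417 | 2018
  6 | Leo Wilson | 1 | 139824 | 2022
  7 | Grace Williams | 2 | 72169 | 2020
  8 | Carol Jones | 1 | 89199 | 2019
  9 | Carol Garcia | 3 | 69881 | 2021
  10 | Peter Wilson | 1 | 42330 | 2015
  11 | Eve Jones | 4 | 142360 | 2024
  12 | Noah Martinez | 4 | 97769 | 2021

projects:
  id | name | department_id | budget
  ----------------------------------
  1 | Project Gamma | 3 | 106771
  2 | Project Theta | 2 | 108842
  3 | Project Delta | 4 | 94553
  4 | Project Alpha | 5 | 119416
SELECT hire_year, SUM(salary) AS sum_salary FROM employees GROUP BY hire_year

Execution result:
hire_year | sum_salary
2015 | 170011
2017 | 84675
2018 | 85417
2019 | 89199
2020 | 72169
2021 | 373508
2022 | 139824
2024 | 142360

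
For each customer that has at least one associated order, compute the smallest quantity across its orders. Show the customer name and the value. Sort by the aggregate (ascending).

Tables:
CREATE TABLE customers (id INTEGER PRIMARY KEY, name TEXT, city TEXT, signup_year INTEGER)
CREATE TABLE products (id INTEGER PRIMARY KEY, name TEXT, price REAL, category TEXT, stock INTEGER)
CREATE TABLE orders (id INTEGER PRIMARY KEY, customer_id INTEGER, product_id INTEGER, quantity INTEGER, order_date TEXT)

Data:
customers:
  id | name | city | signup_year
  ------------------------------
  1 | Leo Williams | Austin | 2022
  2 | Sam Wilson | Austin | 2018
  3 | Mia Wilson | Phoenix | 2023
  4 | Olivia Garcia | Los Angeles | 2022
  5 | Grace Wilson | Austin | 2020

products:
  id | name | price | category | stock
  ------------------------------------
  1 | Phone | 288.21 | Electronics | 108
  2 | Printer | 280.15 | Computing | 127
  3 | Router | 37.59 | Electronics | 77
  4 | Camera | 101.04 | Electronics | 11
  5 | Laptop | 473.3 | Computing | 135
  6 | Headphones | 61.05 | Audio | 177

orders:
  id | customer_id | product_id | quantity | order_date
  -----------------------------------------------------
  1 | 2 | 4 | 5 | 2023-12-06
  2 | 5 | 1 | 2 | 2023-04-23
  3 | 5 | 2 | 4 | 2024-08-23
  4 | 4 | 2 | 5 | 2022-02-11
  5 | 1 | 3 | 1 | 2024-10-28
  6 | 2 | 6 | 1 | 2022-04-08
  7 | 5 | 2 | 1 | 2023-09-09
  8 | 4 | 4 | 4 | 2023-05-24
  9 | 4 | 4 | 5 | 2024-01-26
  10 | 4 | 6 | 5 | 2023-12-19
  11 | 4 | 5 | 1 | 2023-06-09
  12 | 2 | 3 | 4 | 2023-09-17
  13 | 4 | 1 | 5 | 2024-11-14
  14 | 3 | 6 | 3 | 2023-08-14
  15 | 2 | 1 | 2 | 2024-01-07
SELECT p.name, MIN(c.quantity) AS min_quantity FROM orders c JOIN customers p ON c.customer_id = p.id GROUP BY p.id, p.name ORDER BY min_quantity ASC

Execution result:
name | min_quantity
Leo Williams | 1
Sam Wilson | 1
Olivia Garcia | 1
Grace Wilson | 1
Mia Wilson | 3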